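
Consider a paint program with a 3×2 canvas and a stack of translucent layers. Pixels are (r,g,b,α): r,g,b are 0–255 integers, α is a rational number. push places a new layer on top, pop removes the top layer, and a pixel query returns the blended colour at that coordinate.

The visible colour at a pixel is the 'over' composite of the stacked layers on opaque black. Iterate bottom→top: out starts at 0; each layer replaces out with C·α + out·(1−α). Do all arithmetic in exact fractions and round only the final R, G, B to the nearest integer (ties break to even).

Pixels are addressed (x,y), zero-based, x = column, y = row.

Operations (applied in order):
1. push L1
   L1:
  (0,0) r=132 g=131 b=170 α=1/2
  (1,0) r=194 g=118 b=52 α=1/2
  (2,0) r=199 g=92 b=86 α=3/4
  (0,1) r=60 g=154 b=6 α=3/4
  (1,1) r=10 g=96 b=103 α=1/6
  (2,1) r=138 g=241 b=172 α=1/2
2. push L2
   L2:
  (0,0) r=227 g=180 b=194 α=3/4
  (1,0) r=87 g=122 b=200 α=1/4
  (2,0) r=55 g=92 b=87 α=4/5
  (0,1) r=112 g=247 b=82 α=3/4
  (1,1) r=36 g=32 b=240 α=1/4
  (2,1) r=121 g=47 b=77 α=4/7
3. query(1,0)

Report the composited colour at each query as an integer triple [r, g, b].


(1,0) stack=L1,L2; from [0,0,0]:
+L1 (α=1/2) → [97, 59, 26]
+L2 (α=1/4) → [189/2, 299/4, 139/2]
→ [94, 75, 70]


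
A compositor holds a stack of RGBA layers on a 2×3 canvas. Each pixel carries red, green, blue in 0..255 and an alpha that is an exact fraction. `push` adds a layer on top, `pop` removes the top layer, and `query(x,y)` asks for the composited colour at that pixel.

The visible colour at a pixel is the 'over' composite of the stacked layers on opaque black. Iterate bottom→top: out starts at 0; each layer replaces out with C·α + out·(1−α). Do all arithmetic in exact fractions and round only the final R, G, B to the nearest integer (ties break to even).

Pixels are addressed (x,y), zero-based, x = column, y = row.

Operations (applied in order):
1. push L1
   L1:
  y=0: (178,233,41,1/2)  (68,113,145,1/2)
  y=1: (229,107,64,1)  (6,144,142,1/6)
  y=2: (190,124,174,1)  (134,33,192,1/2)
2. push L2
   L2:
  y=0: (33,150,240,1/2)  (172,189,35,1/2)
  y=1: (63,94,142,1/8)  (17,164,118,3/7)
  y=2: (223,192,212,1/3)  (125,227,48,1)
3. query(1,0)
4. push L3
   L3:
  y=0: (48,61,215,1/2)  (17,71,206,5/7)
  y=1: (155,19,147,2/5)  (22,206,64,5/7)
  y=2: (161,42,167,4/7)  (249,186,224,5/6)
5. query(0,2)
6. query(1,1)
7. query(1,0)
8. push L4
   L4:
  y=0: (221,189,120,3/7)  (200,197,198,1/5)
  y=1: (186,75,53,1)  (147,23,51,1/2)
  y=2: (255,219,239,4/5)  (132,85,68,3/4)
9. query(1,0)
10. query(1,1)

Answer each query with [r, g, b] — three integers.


query (1,0) [L1,L2] — begin 0,0,0
after L1 α=1/2: [34, 113/2, 145/2]
after L2 α=1/2: [103, 491/4, 215/4]
= [103, 123, 54]

(0,2) stack=L1,L2,L3; from [0,0,0]:
+L1 (α=1) → [190, 124, 174]
+L2 (α=1/3) → [201, 440/3, 560/3]
+L3 (α=4/7) → [1247/7, 608/7, 1228/7]
= [178, 87, 175]

(1,1) stack=L1,L2,L3; from [0,0,0]:
after L1 α=1/6: [1, 24, 71/3]
after L2 α=3/7: [55/7, 84, 1346/21]
after L3 α=5/7: [880/49, 1198/7, 9412/147]
→ [18, 171, 64]

query (1,0) [L1,L2,L3] — begin 0,0,0
L1 α=1/2: [34, 113/2, 145/2]
L2 α=1/2: [103, 491/4, 215/4]
L3 α=5/7: [291/7, 1201/14, 325/2]
= [42, 86, 162]

at x=1,y=0 over L1,L2,L3,L4:
L1 α=1/2: [34, 113/2, 145/2]
L2 α=1/2: [103, 491/4, 215/4]
L3 α=5/7: [291/7, 1201/14, 325/2]
L4 α=1/5: [2564/35, 3781/35, 848/5]
rounded: [73, 108, 170]

(1,1) stack=L1,L2,L3,L4; from [0,0,0]:
L1 α=1/6: [1, 24, 71/3]
L2 α=3/7: [55/7, 84, 1346/21]
L3 α=5/7: [880/49, 1198/7, 9412/147]
L4 α=1/2: [8083/98, 1359/14, 16909/294]
→ [82, 97, 58]


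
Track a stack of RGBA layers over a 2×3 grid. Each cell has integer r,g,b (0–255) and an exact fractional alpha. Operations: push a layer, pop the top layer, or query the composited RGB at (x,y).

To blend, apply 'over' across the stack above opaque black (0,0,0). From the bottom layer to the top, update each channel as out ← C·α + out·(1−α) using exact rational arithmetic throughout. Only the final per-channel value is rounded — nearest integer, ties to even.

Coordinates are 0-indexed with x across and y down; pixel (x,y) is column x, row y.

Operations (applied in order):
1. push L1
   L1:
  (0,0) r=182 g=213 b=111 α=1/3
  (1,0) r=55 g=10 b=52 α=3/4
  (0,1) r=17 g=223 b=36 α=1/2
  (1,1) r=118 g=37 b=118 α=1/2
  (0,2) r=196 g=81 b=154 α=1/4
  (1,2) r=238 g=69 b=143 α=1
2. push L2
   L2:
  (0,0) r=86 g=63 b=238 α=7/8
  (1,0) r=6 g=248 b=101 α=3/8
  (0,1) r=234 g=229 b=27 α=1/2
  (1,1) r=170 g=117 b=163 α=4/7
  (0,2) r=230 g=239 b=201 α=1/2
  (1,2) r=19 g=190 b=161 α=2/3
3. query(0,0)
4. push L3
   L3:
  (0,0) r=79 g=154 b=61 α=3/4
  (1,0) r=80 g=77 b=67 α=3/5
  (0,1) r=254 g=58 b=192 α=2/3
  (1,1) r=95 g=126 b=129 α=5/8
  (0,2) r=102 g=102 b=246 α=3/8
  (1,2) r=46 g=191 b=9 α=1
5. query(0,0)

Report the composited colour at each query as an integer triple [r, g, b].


query (0,0) [L1,L2] — begin 0,0,0
after L1 α=1/3: [182/3, 71, 37]
after L2 α=7/8: [497/6, 64, 1703/8]
→ [83, 64, 213]

query (0,0) [L1,L2,L3] — begin 0,0,0
L1 α=1/3: [182/3, 71, 37]
L2 α=7/8: [497/6, 64, 1703/8]
L3 α=3/4: [1919/24, 263/2, 3167/32]
rounded: [80, 132, 99]


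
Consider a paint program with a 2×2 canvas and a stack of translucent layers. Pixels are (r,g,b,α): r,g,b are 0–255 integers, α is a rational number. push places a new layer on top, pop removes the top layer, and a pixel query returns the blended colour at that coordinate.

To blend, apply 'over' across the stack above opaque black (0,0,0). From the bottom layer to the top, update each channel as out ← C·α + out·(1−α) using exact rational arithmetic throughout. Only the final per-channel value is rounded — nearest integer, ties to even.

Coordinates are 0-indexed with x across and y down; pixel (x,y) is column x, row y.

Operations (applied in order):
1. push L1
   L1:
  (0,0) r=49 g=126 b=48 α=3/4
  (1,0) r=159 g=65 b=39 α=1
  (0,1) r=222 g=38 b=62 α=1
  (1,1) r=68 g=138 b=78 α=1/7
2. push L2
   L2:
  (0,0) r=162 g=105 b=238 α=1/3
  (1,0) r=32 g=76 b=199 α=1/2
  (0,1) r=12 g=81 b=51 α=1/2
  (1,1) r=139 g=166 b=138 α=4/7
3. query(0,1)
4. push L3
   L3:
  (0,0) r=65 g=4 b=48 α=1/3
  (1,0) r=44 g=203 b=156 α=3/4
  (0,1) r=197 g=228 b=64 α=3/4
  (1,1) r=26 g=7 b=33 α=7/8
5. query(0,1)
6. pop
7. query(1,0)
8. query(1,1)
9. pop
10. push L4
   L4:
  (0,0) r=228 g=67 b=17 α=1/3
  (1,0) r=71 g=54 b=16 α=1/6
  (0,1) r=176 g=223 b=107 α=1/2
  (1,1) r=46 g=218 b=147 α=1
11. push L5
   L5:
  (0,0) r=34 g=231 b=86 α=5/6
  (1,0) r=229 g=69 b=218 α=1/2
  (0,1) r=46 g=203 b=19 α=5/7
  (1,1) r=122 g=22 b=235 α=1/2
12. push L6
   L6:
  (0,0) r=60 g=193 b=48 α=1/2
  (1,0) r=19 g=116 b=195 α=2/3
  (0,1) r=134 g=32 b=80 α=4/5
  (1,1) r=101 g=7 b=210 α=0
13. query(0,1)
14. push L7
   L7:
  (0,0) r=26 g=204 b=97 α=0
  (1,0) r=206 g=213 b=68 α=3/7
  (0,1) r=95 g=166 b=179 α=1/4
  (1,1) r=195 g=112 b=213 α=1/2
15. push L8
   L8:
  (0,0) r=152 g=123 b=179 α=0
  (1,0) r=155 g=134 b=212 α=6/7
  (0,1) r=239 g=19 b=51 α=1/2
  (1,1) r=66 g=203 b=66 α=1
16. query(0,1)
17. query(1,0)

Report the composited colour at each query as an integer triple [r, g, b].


query (0,1) [L1,L2] — begin 0,0,0
+L1 (α=1) → [222, 38, 62]
+L2 (α=1/2) → [117, 119/2, 113/2]
= [117, 60, 56]

query (0,1) [L1,L2,L3] — begin 0,0,0
after L1 α=1: [222, 38, 62]
after L2 α=1/2: [117, 119/2, 113/2]
after L3 α=3/4: [177, 1487/8, 497/8]
rounded: [177, 186, 62]

(1,0) stack=L1,L2; from [0,0,0]:
+L1 (α=1) → [159, 65, 39]
+L2 (α=1/2) → [191/2, 141/2, 119]
→ [96, 70, 119]

(1,1) stack=L1,L2; from [0,0,0]:
+L1 (α=1/7) → [68/7, 138/7, 78/7]
+L2 (α=4/7) → [4096/49, 5062/49, 4098/49]
rounded: [84, 103, 84]

at x=0,y=1 over L1,L4,L5,L6:
after L1 α=1: [222, 38, 62]
after L4 α=1/2: [199, 261/2, 169/2]
after L5 α=5/7: [628/7, 1276/7, 264/7]
after L6 α=4/5: [876/7, 2172/35, 2504/35]
→ [125, 62, 72]

at x=0,y=1 over L1,L4,L5,L6,L7,L8:
L1 α=1: [222, 38, 62]
L4 α=1/2: [199, 261/2, 169/2]
L5 α=5/7: [628/7, 1276/7, 264/7]
L6 α=4/5: [876/7, 2172/35, 2504/35]
L7 α=1/4: [3293/28, 6163/70, 13777/140]
L8 α=1/2: [9985/56, 7493/140, 20917/280]
= [178, 54, 75]

at x=1,y=0 over L1,L4,L5,L6,L7,L8:
L1 α=1: [159, 65, 39]
L4 α=1/6: [433/3, 379/6, 211/6]
L5 α=1/2: [560/3, 793/12, 1519/12]
L6 α=2/3: [674/9, 3577/36, 6199/36]
L7 α=3/7: [8258/63, 9328/63, 8035/63]
L8 α=6/7: [66848/441, 59980/441, 88171/441]
→ [152, 136, 200]


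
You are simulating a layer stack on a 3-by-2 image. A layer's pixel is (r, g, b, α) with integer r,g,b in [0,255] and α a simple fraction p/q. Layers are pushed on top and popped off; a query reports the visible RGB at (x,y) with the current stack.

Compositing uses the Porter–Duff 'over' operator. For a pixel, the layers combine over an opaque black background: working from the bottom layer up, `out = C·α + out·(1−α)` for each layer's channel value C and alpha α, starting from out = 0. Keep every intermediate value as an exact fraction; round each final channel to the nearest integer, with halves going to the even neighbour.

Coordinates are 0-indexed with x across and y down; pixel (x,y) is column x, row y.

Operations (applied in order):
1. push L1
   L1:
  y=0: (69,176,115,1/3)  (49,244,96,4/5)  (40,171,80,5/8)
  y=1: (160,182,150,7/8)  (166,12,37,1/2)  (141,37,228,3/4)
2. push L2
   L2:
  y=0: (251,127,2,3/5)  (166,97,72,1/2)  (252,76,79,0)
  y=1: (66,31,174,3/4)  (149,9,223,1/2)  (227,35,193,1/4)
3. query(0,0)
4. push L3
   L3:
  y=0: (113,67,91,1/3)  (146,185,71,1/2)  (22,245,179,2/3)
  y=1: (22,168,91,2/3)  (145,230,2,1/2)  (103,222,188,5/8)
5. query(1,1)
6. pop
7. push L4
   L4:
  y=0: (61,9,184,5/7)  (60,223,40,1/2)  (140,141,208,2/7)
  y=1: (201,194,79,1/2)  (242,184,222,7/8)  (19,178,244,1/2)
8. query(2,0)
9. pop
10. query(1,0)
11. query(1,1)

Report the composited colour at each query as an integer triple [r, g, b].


query (0,0) [L1,L2] — begin 0,0,0
+L1 (α=1/3) → [23, 176/3, 115/3]
+L2 (α=3/5) → [799/5, 299/3, 248/15]
→ [160, 100, 17]

at x=1,y=1 over L1,L2,L3:
+L1 (α=1/2) → [83, 6, 37/2]
+L2 (α=1/2) → [116, 15/2, 483/4]
+L3 (α=1/2) → [261/2, 475/4, 491/8]
rounded: [130, 119, 61]

query (2,0) [L1,L2,L4] — begin 0,0,0
after L1 α=5/8: [25, 855/8, 50]
after L2 α=0: [25, 855/8, 50]
after L4 α=2/7: [405/7, 933/8, 666/7]
→ [58, 117, 95]

query (1,0) [L1,L2] — begin 0,0,0
after L1 α=4/5: [196/5, 976/5, 384/5]
after L2 α=1/2: [513/5, 1461/10, 372/5]
= [103, 146, 74]

at x=1,y=1 over L1,L2:
L1 α=1/2: [83, 6, 37/2]
L2 α=1/2: [116, 15/2, 483/4]
rounded: [116, 8, 121]


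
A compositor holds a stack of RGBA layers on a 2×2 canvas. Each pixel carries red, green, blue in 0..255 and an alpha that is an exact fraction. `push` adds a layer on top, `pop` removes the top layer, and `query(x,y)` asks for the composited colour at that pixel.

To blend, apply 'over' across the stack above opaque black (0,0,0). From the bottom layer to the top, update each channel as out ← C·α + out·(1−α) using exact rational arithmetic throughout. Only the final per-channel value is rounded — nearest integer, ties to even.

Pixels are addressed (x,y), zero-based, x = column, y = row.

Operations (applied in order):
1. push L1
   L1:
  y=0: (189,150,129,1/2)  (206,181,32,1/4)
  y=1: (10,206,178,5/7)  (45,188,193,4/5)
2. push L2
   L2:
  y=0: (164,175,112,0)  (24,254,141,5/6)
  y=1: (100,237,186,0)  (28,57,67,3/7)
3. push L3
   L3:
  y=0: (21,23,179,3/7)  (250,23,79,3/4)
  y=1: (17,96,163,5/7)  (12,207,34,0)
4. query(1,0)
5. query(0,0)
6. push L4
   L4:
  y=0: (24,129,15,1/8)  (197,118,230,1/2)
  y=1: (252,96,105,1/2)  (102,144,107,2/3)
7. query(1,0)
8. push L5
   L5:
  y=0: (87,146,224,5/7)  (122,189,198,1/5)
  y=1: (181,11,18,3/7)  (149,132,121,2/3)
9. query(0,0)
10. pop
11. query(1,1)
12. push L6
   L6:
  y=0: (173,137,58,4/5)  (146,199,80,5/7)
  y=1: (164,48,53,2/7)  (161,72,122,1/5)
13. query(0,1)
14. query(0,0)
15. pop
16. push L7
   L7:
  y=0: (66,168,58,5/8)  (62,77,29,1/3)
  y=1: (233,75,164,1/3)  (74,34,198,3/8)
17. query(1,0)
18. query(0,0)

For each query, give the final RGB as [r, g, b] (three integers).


query (1,0) [L1,L2,L3] — begin 0,0,0
L1 α=1/4: [103/2, 181/4, 8]
L2 α=5/6: [343/12, 5261/24, 713/6]
L3 α=3/4: [9343/48, 6917/96, 2135/24]
= [195, 72, 89]

(0,0) stack=L1,L2,L3; from [0,0,0]:
after L1 α=1/2: [189/2, 75, 129/2]
after L2 α=0: [189/2, 75, 129/2]
after L3 α=3/7: [63, 369/7, 795/7]
= [63, 53, 114]

at x=1,y=0 over L1,L2,L3,L4:
L1 α=1/4: [103/2, 181/4, 8]
L2 α=5/6: [343/12, 5261/24, 713/6]
L3 α=3/4: [9343/48, 6917/96, 2135/24]
L4 α=1/2: [18799/96, 18245/192, 7655/48]
= [196, 95, 159]

query (0,0) [L1,L2,L3,L4,L5] — begin 0,0,0
+L1 (α=1/2) → [189/2, 75, 129/2]
+L2 (α=0) → [189/2, 75, 129/2]
+L3 (α=3/7) → [63, 369/7, 795/7]
+L4 (α=1/8) → [465/8, 249/4, 405/4]
+L5 (α=5/7) → [315/4, 1709/14, 2645/14]
= [79, 122, 189]

at x=1,y=1 over L1,L2,L3,L4:
+L1 (α=4/5) → [36, 752/5, 772/5]
+L2 (α=3/7) → [228/7, 3863/35, 4093/35]
+L3 (α=0) → [228/7, 3863/35, 4093/35]
+L4 (α=2/3) → [552/7, 13943/105, 3861/35]
→ [79, 133, 110]

(0,1) stack=L1,L2,L3,L4,L6; from [0,0,0]:
+L1 (α=5/7) → [50/7, 1030/7, 890/7]
+L2 (α=0) → [50/7, 1030/7, 890/7]
+L3 (α=5/7) → [695/49, 5420/49, 7485/49]
+L4 (α=1/2) → [13043/98, 5062/49, 6315/49]
+L6 (α=2/7) → [97359/686, 30014/343, 36769/343]
= [142, 88, 107]

at x=0,y=0 over L1,L2,L3,L4,L6:
+L1 (α=1/2) → [189/2, 75, 129/2]
+L2 (α=0) → [189/2, 75, 129/2]
+L3 (α=3/7) → [63, 369/7, 795/7]
+L4 (α=1/8) → [465/8, 249/4, 405/4]
+L6 (α=4/5) → [6001/40, 2441/20, 1333/20]
= [150, 122, 67]

(1,0) stack=L1,L2,L3,L4,L7; from [0,0,0]:
+L1 (α=1/4) → [103/2, 181/4, 8]
+L2 (α=5/6) → [343/12, 5261/24, 713/6]
+L3 (α=3/4) → [9343/48, 6917/96, 2135/24]
+L4 (α=1/2) → [18799/96, 18245/192, 7655/48]
+L7 (α=1/3) → [21775/144, 25637/288, 8351/72]
= [151, 89, 116]

at x=0,y=0 over L1,L2,L3,L4,L7:
+L1 (α=1/2) → [189/2, 75, 129/2]
+L2 (α=0) → [189/2, 75, 129/2]
+L3 (α=3/7) → [63, 369/7, 795/7]
+L4 (α=1/8) → [465/8, 249/4, 405/4]
+L7 (α=5/8) → [4035/64, 4107/32, 2375/32]
→ [63, 128, 74]


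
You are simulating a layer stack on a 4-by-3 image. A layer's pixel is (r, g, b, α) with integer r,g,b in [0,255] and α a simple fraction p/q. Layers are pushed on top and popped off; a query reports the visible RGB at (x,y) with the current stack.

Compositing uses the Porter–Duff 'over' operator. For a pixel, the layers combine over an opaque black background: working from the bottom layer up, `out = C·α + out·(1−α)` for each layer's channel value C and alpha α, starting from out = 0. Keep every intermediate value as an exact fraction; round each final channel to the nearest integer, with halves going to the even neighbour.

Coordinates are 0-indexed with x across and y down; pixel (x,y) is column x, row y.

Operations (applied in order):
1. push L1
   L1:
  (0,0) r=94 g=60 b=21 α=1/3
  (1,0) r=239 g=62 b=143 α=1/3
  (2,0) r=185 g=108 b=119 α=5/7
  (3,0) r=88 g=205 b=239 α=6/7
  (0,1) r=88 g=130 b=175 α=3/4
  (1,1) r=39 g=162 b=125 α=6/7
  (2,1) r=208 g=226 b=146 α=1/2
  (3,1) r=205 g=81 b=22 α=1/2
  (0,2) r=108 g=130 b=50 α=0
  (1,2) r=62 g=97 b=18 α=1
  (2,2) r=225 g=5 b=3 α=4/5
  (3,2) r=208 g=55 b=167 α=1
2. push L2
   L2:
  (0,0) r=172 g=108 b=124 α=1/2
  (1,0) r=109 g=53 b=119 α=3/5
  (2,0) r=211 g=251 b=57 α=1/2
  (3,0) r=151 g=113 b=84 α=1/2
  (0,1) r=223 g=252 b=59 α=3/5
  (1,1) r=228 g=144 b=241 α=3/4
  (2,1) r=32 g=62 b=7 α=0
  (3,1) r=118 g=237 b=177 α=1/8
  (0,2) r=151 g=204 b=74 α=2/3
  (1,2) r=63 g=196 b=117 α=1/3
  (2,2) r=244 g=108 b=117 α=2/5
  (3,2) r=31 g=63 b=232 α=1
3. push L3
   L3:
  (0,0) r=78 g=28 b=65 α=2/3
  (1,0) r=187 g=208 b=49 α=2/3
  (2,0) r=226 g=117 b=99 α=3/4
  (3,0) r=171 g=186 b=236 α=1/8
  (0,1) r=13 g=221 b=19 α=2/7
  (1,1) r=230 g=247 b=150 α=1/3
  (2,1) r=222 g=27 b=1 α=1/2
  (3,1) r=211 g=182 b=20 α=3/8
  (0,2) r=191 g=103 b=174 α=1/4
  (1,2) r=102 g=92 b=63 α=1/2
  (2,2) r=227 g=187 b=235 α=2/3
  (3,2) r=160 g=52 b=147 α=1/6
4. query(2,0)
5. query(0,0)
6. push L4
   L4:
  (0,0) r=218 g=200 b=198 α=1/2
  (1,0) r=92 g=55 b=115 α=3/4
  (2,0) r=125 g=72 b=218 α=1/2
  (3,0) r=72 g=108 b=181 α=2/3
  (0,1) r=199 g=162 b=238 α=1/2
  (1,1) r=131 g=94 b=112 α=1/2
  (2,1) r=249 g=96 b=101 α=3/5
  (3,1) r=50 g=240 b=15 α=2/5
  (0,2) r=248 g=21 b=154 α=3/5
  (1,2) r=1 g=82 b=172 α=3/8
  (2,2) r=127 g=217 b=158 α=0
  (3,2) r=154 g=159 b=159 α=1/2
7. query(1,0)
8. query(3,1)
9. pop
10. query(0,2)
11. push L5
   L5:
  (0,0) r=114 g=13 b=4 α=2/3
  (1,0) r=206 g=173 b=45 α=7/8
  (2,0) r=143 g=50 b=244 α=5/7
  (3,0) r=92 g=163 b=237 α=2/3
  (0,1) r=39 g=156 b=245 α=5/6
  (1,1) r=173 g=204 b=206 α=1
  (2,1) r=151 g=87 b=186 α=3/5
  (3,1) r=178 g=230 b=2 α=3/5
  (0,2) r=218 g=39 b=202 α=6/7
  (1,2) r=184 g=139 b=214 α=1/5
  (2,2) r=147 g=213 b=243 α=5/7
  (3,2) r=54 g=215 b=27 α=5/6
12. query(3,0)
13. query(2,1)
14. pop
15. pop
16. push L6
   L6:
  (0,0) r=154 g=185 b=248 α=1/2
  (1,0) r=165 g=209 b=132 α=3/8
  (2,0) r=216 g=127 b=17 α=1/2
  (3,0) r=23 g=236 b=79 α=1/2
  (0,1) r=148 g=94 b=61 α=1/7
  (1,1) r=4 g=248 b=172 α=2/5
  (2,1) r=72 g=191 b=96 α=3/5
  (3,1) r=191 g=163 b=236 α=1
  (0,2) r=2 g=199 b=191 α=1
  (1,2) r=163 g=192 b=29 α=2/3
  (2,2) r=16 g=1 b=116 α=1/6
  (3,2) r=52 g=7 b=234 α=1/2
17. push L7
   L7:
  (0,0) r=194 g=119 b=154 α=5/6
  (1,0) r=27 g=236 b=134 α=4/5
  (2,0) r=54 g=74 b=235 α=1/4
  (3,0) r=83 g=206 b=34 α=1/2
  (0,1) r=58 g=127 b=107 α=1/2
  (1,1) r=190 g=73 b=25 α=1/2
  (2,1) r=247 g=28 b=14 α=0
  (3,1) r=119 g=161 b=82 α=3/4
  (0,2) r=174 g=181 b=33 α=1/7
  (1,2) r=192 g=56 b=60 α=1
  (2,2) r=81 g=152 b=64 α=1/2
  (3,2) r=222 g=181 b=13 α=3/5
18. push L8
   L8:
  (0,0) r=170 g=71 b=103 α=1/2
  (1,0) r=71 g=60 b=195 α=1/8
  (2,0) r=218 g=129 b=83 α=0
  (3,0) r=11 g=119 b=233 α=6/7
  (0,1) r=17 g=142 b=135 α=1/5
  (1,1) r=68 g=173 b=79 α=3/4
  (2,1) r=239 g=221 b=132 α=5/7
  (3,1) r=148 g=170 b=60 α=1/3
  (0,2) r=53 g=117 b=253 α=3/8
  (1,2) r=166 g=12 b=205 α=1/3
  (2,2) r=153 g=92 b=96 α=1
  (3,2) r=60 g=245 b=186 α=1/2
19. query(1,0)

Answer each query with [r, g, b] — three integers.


query (2,0) [L1,L2,L3] — begin 0,0,0
L1 α=5/7: [925/7, 540/7, 85]
L2 α=1/2: [1201/7, 2297/14, 71]
L3 α=3/4: [5947/28, 7211/56, 92]
= [212, 129, 92]

(0,0) stack=L1,L2,L3; from [0,0,0]:
L1 α=1/3: [94/3, 20, 7]
L2 α=1/2: [305/3, 64, 131/2]
L3 α=2/3: [773/9, 40, 391/6]
→ [86, 40, 65]

at x=1,y=0 over L1,L2,L3,L4:
L1 α=1/3: [239/3, 62/3, 143/3]
L2 α=3/5: [1459/15, 601/15, 1357/15]
L3 α=2/3: [7069/45, 6841/45, 2827/45]
L4 α=3/4: [19489/180, 7133/90, 4588/45]
= [108, 79, 102]

(3,1) stack=L1,L2,L3,L4; from [0,0,0]:
after L1 α=1/2: [205/2, 81/2, 11]
after L2 α=1/8: [1671/16, 1041/16, 127/4]
after L3 α=3/8: [18483/128, 13941/128, 875/32]
after L4 α=2/5: [68249/640, 103263/640, 717/32]
= [107, 161, 22]

query (0,2) [L1,L2,L3] — begin 0,0,0
+L1 (α=0) → [0, 0, 0]
+L2 (α=2/3) → [302/3, 136, 148/3]
+L3 (α=1/4) → [493/4, 511/4, 161/2]
= [123, 128, 80]

query (3,0) [L1,L2,L3,L5] — begin 0,0,0
after L1 α=6/7: [528/7, 1230/7, 1434/7]
after L2 α=1/2: [1585/14, 2021/14, 1011/7]
after L3 α=1/8: [1927/16, 2393/16, 1247/8]
after L5 α=2/3: [4871/48, 7609/48, 5039/24]
= [101, 159, 210]

query (2,1) [L1,L2,L3,L5] — begin 0,0,0
after L1 α=1/2: [104, 113, 73]
after L2 α=0: [104, 113, 73]
after L3 α=1/2: [163, 70, 37]
after L5 α=3/5: [779/5, 401/5, 632/5]
= [156, 80, 126]

at x=1,y=0 over L1,L2,L6,L7,L8:
+L1 (α=1/3) → [239/3, 62/3, 143/3]
+L2 (α=3/5) → [1459/15, 601/15, 1357/15]
+L6 (α=3/8) → [368/3, 1241/12, 2545/24]
+L7 (α=4/5) → [692/15, 12569/60, 15409/120]
+L8 (α=1/8) → [5909/120, 91583/480, 131263/960]
= [49, 191, 137]


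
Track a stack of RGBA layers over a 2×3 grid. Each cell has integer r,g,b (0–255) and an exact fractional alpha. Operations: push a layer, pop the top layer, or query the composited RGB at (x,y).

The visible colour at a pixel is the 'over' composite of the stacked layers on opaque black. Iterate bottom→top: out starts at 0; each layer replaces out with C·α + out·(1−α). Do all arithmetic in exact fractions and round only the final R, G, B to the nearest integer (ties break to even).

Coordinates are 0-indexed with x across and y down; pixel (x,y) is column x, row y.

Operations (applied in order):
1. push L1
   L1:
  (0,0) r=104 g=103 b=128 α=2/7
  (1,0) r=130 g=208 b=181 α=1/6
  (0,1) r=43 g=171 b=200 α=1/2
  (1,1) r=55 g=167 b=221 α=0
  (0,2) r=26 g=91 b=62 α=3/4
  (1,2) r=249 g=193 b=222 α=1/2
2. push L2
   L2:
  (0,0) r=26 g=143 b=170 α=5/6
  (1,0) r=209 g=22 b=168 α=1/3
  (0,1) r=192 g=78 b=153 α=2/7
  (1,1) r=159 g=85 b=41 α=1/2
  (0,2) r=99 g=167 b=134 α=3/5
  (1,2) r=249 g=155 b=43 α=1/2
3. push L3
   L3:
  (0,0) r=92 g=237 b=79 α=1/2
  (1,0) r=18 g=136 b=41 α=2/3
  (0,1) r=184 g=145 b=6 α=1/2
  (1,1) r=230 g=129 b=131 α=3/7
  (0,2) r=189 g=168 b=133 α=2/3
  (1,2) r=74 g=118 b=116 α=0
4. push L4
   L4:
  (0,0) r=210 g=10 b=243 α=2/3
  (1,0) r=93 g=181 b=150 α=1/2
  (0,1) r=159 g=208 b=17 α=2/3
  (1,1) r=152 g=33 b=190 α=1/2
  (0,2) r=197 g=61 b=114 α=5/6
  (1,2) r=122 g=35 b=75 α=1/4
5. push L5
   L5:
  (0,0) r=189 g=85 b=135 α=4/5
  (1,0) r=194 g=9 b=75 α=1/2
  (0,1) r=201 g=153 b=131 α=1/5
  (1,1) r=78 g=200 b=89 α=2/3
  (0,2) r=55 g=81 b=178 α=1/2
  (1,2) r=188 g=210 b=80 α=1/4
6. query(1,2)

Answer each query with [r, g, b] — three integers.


(1,2) stack=L1,L2,L3,L4,L5; from [0,0,0]:
L1 α=1/2: [249/2, 193/2, 111]
L2 α=1/2: [747/4, 503/4, 77]
L3 α=0: [747/4, 503/4, 77]
L4 α=1/4: [2729/16, 1649/16, 153/2]
L5 α=1/4: [11195/64, 8307/64, 619/8]
= [175, 130, 77]


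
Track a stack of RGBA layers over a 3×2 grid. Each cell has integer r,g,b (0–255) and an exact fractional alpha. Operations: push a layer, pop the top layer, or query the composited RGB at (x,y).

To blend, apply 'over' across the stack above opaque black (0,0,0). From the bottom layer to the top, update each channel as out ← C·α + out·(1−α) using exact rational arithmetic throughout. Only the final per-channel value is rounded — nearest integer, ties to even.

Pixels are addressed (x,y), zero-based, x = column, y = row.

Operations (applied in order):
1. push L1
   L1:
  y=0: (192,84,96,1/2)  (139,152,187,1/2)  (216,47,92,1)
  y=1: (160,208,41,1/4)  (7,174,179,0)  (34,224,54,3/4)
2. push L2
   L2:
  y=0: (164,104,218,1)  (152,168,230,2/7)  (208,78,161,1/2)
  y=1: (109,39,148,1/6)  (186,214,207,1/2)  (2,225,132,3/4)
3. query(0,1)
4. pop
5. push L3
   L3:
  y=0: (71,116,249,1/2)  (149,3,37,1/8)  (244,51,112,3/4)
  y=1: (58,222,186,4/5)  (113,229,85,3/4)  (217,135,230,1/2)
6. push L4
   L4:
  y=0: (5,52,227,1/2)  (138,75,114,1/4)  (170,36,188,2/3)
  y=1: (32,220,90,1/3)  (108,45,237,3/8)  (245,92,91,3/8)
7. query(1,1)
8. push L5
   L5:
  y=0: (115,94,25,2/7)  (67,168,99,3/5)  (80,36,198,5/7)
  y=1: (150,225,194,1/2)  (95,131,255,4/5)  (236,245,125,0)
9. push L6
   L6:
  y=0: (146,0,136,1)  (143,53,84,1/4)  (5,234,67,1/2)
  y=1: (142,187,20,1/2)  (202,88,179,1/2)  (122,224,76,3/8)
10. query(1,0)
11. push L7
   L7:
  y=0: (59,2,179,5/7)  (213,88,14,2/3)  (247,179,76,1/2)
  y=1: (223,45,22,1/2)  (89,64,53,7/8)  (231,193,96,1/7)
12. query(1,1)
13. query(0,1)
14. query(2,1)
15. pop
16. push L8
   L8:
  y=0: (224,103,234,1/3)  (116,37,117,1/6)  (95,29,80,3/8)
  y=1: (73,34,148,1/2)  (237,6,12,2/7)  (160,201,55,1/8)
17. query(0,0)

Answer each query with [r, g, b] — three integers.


query (0,1) [L1,L2] — begin 0,0,0
L1 α=1/4: [40, 52, 41/4]
L2 α=1/6: [103/2, 299/6, 797/24]
rounded: [52, 50, 33]

(1,1) stack=L1,L3,L4; from [0,0,0]:
+L1 (α=0) → [0, 0, 0]
+L3 (α=3/4) → [339/4, 687/4, 255/4]
+L4 (α=3/8) → [2991/32, 3975/32, 4119/32]
rounded: [93, 124, 129]

query (1,0) [L1,L3,L4,L5,L6] — begin 0,0,0
+L1 (α=1/2) → [139/2, 76, 187/2]
+L3 (α=1/8) → [1271/16, 535/8, 1383/16]
+L4 (α=1/4) → [6021/64, 2205/32, 5973/64]
+L5 (α=3/5) → [12453/160, 10269/80, 15477/160]
+L6 (α=1/4) → [60239/640, 35047/320, 59871/640]
rounded: [94, 110, 94]

(1,1) stack=L1,L3,L4,L5,L6,L7; from [0,0,0]:
L1 α=0: [0, 0, 0]
L3 α=3/4: [339/4, 687/4, 255/4]
L4 α=3/8: [2991/32, 3975/32, 4119/32]
L5 α=4/5: [15151/160, 20743/160, 36759/160]
L6 α=1/2: [47471/320, 34823/320, 65399/320]
L7 α=7/8: [246831/2560, 178183/2560, 184119/2560]
→ [96, 70, 72]

query (0,1) [L1,L3,L4,L5,L6,L7] — begin 0,0,0
L1 α=1/4: [40, 52, 41/4]
L3 α=4/5: [272/5, 188, 3017/20]
L4 α=1/3: [704/15, 596/3, 3917/30]
L5 α=1/2: [1477/15, 1271/6, 9737/60]
L6 α=1/2: [3607/30, 2393/12, 10937/120]
L7 α=1/2: [10297/60, 2933/24, 13577/240]
rounded: [172, 122, 57]

at x=2,y=1 over L1,L3,L4,L5,L6,L7:
after L1 α=3/4: [51/2, 168, 81/2]
after L3 α=1/2: [485/4, 303/2, 541/4]
after L4 α=3/8: [5365/32, 2067/16, 3797/32]
after L5 α=0: [5365/32, 2067/16, 3797/32]
after L6 α=3/8: [38537/256, 21087/128, 26281/256]
after L7 α=1/7: [145179/896, 75613/448, 91131/896]
= [162, 169, 102]

(0,0) stack=L1,L3,L4,L5,L6,L8; from [0,0,0]:
L1 α=1/2: [96, 42, 48]
L3 α=1/2: [167/2, 79, 297/2]
L4 α=1/2: [177/4, 131/2, 751/4]
L5 α=2/7: [1805/28, 1031/14, 565/4]
L6 α=1: [146, 0, 136]
L8 α=1/3: [172, 103/3, 506/3]
rounded: [172, 34, 169]


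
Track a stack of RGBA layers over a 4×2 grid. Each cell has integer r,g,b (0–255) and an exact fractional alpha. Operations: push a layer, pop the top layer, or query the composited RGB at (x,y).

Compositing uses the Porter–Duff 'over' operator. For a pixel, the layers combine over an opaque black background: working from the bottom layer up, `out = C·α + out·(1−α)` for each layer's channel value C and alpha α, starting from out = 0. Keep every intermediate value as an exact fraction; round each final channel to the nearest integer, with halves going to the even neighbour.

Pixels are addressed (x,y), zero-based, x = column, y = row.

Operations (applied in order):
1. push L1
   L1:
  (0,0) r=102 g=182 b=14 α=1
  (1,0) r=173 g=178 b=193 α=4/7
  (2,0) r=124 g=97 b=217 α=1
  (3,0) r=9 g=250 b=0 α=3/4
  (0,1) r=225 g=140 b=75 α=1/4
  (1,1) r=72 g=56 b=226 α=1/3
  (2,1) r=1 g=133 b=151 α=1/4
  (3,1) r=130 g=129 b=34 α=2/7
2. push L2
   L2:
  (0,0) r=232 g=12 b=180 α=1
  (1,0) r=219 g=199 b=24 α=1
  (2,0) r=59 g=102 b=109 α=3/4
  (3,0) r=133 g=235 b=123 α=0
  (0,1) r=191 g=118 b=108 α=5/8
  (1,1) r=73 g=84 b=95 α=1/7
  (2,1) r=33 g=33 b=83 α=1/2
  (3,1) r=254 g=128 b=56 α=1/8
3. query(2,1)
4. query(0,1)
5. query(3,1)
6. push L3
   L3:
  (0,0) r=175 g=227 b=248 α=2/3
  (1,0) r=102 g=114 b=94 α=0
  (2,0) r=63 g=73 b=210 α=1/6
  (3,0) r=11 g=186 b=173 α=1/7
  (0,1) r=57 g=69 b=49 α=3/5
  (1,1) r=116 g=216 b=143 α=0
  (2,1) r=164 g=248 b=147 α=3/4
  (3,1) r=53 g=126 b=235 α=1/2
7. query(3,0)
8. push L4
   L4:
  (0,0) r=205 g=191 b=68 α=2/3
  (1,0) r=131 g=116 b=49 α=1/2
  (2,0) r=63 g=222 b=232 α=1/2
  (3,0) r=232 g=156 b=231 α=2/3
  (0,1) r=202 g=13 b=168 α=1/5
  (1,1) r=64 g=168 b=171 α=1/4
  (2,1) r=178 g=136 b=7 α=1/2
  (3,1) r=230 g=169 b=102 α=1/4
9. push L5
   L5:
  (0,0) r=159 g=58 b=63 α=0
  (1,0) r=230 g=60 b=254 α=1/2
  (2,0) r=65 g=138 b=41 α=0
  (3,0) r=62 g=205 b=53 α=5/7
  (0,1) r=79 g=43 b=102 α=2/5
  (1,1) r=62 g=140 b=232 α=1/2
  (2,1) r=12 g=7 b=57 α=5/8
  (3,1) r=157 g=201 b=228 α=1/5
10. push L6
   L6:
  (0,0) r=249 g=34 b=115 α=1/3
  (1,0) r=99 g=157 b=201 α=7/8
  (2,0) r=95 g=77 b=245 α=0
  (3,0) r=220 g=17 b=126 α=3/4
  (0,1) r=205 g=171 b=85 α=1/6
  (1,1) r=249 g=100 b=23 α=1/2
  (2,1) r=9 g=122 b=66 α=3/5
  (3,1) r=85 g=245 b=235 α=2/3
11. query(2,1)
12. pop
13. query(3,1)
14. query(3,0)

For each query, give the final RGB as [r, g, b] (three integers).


at x=2,y=1 over L1,L2:
+L1 (α=1/4) → [1/4, 133/4, 151/4]
+L2 (α=1/2) → [133/8, 265/8, 483/8]
= [17, 33, 60]

query (0,1) [L1,L2] — begin 0,0,0
after L1 α=1/4: [225/4, 35, 75/4]
after L2 α=5/8: [4495/32, 695/8, 2385/32]
= [140, 87, 75]

(3,1) stack=L1,L2; from [0,0,0]:
+L1 (α=2/7) → [260/7, 258/7, 68/7]
+L2 (α=1/8) → [257/4, 193/4, 31/2]
= [64, 48, 16]

query (3,0) [L1,L2,L3] — begin 0,0,0
+L1 (α=3/4) → [27/4, 375/2, 0]
+L2 (α=0) → [27/4, 375/2, 0]
+L3 (α=1/7) → [103/14, 1311/7, 173/7]
= [7, 187, 25]

at x=2,y=1 over L1,L2,L3,L4,L5,L6:
+L1 (α=1/4) → [1/4, 133/4, 151/4]
+L2 (α=1/2) → [133/8, 265/8, 483/8]
+L3 (α=3/4) → [4069/32, 6217/32, 4011/32]
+L4 (α=1/2) → [9765/64, 10569/64, 4235/64]
+L5 (α=5/8) → [33135/512, 33947/512, 30945/512]
+L6 (α=3/5) → [40047/1280, 127643/1280, 81633/1280]
= [31, 100, 64]

query (3,1) [L1,L2,L3,L4,L5] — begin 0,0,0
after L1 α=2/7: [260/7, 258/7, 68/7]
after L2 α=1/8: [257/4, 193/4, 31/2]
after L3 α=1/2: [469/8, 697/8, 501/4]
after L4 α=1/4: [3247/32, 3443/32, 1911/16]
after L5 α=1/5: [4503/40, 5051/40, 2823/20]
→ [113, 126, 141]

(3,0) stack=L1,L2,L3,L4,L5; from [0,0,0]:
L1 α=3/4: [27/4, 375/2, 0]
L2 α=0: [27/4, 375/2, 0]
L3 α=1/7: [103/14, 1311/7, 173/7]
L4 α=2/3: [6599/42, 1165/7, 3407/21]
L5 α=5/7: [13109/147, 9505/49, 12379/147]
rounded: [89, 194, 84]


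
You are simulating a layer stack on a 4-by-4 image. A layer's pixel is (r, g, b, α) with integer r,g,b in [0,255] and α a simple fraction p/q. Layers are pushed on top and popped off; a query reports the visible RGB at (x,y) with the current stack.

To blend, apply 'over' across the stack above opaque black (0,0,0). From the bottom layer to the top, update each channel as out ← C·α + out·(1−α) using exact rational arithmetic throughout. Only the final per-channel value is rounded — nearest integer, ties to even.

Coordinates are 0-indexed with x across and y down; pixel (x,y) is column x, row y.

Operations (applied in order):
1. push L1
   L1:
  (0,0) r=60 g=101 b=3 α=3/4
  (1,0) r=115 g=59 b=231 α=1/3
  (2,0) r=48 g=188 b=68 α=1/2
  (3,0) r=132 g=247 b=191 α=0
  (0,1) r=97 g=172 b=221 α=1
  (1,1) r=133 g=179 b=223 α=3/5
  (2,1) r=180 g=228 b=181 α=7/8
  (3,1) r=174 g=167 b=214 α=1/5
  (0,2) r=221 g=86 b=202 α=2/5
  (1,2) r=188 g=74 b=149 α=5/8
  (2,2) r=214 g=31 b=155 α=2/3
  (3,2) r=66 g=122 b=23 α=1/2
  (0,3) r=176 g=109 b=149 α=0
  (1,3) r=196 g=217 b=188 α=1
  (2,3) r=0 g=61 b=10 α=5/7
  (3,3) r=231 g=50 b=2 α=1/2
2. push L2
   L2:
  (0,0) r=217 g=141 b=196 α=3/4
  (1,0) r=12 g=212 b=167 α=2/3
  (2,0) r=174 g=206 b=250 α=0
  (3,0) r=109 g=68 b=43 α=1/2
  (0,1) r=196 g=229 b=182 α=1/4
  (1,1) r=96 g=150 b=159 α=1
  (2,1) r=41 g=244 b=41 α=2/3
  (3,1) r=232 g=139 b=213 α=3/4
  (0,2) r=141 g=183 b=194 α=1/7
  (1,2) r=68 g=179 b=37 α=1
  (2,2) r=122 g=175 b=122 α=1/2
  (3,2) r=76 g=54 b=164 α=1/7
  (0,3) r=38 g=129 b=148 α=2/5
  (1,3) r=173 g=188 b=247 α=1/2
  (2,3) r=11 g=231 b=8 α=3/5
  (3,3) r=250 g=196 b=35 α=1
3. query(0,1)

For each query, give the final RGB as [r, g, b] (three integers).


(0,1) stack=L1,L2; from [0,0,0]:
after L1 α=1: [97, 172, 221]
after L2 α=1/4: [487/4, 745/4, 845/4]
= [122, 186, 211]


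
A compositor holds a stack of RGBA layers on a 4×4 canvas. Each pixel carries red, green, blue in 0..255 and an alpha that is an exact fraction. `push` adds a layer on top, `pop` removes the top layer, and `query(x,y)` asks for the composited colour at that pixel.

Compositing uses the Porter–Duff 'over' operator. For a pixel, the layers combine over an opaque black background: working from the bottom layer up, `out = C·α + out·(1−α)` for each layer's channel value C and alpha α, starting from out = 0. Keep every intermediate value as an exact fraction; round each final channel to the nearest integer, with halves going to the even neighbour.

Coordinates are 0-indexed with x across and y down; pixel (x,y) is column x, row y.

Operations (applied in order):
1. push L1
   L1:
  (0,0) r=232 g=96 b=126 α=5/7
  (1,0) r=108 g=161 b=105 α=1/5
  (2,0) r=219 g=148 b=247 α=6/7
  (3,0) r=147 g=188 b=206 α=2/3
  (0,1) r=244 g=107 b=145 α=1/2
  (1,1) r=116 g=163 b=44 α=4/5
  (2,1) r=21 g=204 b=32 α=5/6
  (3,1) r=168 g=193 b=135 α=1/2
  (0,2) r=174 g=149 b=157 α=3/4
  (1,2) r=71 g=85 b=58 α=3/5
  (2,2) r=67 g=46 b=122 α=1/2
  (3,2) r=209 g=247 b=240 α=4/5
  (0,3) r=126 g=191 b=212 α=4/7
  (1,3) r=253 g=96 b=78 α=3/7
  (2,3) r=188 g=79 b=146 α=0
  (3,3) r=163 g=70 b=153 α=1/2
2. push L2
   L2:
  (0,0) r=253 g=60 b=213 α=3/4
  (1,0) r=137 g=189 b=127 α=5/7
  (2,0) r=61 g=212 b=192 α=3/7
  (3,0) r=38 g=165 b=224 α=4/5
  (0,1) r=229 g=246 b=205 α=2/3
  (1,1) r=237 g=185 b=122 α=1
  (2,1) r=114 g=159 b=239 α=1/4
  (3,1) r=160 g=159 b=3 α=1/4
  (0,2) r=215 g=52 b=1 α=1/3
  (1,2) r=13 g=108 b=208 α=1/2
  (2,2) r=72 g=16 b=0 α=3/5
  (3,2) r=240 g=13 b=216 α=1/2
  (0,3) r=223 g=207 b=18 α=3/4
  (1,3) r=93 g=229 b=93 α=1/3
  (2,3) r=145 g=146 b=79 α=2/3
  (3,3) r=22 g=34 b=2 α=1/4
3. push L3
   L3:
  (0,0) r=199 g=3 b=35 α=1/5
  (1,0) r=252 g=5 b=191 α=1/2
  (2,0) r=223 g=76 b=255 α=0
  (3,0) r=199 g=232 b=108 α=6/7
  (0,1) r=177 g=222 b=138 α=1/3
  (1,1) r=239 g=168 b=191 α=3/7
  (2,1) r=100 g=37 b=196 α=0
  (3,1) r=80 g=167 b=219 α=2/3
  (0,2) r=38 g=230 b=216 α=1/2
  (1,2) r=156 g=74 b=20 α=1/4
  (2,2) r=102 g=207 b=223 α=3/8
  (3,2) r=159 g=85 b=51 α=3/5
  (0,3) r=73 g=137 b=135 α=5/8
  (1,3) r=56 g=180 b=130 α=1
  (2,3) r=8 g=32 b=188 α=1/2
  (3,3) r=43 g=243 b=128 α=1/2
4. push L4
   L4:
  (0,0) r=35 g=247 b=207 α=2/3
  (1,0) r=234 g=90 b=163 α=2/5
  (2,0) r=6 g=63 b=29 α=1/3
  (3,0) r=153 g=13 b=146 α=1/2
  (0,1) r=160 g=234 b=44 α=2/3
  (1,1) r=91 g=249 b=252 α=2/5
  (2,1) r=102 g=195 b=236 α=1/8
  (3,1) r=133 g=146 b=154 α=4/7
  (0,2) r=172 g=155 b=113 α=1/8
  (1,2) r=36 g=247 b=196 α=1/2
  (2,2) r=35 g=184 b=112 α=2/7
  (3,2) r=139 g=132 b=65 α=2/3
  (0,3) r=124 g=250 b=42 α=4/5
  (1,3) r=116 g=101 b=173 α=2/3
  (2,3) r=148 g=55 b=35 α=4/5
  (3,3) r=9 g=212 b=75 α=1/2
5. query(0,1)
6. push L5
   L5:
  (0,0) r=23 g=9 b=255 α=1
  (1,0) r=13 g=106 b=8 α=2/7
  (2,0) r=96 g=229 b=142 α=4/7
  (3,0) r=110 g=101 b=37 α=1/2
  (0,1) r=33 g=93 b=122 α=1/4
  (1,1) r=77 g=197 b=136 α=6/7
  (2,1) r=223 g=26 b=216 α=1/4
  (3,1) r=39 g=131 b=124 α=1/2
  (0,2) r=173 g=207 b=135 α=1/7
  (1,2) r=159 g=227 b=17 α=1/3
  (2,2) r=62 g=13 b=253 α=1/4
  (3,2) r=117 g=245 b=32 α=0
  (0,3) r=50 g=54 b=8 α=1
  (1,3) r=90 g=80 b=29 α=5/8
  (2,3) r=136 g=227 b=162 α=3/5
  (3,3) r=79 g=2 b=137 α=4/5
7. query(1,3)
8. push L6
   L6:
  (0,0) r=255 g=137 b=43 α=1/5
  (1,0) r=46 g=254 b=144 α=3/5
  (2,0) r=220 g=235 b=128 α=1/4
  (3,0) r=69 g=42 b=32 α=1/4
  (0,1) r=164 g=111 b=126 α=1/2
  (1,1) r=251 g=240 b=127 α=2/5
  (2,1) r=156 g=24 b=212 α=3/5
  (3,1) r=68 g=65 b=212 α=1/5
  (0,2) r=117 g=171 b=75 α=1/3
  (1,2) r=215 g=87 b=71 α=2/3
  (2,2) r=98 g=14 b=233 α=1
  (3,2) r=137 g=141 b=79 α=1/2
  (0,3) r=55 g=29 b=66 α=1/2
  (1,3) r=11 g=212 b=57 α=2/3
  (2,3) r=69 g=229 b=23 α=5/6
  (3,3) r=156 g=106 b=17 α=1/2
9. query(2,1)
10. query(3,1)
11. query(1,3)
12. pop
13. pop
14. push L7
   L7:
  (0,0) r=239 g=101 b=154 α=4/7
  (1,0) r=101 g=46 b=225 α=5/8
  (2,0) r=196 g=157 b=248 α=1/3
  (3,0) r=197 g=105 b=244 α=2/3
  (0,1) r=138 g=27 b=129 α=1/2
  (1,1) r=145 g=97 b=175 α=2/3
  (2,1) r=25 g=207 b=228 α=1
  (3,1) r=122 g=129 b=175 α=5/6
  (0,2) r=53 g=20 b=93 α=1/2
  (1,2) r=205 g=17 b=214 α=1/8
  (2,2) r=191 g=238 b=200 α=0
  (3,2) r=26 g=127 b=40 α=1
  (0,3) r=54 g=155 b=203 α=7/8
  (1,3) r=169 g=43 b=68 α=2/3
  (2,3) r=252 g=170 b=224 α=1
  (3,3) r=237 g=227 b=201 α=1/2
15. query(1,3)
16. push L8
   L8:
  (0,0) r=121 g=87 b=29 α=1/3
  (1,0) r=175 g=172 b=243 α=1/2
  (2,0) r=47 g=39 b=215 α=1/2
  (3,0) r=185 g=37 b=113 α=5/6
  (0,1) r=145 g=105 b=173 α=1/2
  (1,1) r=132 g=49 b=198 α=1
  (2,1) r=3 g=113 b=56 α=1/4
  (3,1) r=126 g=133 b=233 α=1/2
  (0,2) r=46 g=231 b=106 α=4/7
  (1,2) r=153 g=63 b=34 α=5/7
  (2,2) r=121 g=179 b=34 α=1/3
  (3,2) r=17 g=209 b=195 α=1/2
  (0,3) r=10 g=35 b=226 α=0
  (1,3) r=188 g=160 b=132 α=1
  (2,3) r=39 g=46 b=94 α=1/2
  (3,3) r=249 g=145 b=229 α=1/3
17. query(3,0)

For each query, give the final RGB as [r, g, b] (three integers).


at x=0,y=1 over L1,L2,L3,L4:
+L1 (α=1/2) → [122, 107/2, 145/2]
+L2 (α=2/3) → [580/3, 1091/6, 965/6]
+L3 (α=1/3) → [1691/9, 1757/9, 1379/9]
+L4 (α=2/3) → [4571/27, 5969/27, 2171/27]
→ [169, 221, 80]

query (1,3) [L1,L2,L3,L4,L5] — begin 0,0,0
+L1 (α=3/7) → [759/7, 288/7, 234/7]
+L2 (α=1/3) → [723/7, 2179/21, 373/7]
+L3 (α=1) → [56, 180, 130]
+L4 (α=2/3) → [96, 382/3, 476/3]
+L5 (α=5/8) → [369/4, 391/4, 621/8]
→ [92, 98, 78]

query (2,1) [L1,L2,L3,L4,L5,L6] — begin 0,0,0
L1 α=5/6: [35/2, 170, 80/3]
L2 α=1/4: [333/8, 669/4, 319/4]
L3 α=0: [333/8, 669/4, 319/4]
L4 α=1/8: [3147/64, 5463/32, 3177/32]
L5 α=1/4: [23713/256, 17221/128, 16443/128]
L6 α=3/5: [83617/640, 21829/320, 57147/320]
rounded: [131, 68, 179]

(3,1) stack=L1,L2,L3,L4,L5,L6; from [0,0,0]:
L1 α=1/2: [84, 193/2, 135/2]
L2 α=1/4: [103, 897/8, 411/8]
L3 α=2/3: [263/3, 3569/24, 1305/8]
L4 α=4/7: [795/7, 8241/56, 8843/56]
L5 α=1/2: [534/7, 15577/112, 15787/112]
L6 α=1/5: [2612/35, 17397/140, 21723/140]
→ [75, 124, 155]

(1,3) stack=L1,L2,L3,L4,L5,L6; from [0,0,0]:
after L1 α=3/7: [759/7, 288/7, 234/7]
after L2 α=1/3: [723/7, 2179/21, 373/7]
after L3 α=1: [56, 180, 130]
after L4 α=2/3: [96, 382/3, 476/3]
after L5 α=5/8: [369/4, 391/4, 621/8]
after L6 α=2/3: [457/12, 2087/12, 511/8]
= [38, 174, 64]

query (1,3) [L1,L2,L3,L4,L7] — begin 0,0,0
after L1 α=3/7: [759/7, 288/7, 234/7]
after L2 α=1/3: [723/7, 2179/21, 373/7]
after L3 α=1: [56, 180, 130]
after L4 α=2/3: [96, 382/3, 476/3]
after L7 α=2/3: [434/3, 640/9, 884/9]
→ [145, 71, 98]

at x=3,y=0 over L1,L2,L3,L4,L7,L8:
after L1 α=2/3: [98, 376/3, 412/3]
after L2 α=4/5: [50, 2356/15, 620/3]
after L3 α=6/7: [1244/7, 23236/105, 2564/21]
after L4 α=1/2: [2315/14, 24601/210, 2815/21]
after L7 α=2/3: [7831/42, 68701/630, 13063/63]
after L8 α=5/6: [46681/252, 185251/3780, 24329/189]
→ [185, 49, 129]


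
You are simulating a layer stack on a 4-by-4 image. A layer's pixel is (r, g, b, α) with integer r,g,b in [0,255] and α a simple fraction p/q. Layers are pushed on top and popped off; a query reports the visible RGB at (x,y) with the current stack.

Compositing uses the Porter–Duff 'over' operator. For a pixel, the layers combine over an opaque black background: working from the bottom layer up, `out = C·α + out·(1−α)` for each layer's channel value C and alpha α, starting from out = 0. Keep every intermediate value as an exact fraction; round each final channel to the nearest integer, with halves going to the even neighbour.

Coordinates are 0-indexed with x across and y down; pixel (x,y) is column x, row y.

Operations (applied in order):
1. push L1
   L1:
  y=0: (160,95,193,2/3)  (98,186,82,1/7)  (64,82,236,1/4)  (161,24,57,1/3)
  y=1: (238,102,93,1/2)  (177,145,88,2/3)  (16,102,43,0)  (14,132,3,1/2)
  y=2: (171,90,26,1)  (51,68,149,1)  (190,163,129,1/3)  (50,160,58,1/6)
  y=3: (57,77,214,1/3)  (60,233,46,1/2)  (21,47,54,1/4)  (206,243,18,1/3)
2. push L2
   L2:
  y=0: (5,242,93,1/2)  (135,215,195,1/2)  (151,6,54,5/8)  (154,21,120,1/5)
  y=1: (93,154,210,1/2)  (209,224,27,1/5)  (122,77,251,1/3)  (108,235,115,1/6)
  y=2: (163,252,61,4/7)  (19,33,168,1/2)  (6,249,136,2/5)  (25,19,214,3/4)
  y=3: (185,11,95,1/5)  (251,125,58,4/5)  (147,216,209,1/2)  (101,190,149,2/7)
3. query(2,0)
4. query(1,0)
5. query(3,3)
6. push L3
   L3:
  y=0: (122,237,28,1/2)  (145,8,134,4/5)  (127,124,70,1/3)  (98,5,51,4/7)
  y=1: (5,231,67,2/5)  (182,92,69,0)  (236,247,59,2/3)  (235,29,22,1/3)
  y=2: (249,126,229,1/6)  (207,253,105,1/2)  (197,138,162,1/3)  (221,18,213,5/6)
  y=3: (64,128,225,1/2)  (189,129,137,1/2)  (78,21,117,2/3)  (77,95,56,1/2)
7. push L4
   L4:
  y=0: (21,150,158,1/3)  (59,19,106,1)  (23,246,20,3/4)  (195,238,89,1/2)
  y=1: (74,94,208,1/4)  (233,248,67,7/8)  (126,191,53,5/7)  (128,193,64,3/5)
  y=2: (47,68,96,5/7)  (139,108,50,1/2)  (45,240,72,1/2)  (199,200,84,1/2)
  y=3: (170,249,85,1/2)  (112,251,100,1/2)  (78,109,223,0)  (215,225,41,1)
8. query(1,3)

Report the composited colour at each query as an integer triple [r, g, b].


at x=2,y=0 over L1,L2:
+L1 (α=1/4) → [16, 41/2, 59]
+L2 (α=5/8) → [803/8, 183/16, 447/8]
rounded: [100, 11, 56]

at x=1,y=0 over L1,L2:
+L1 (α=1/7) → [14, 186/7, 82/7]
+L2 (α=1/2) → [149/2, 1691/14, 1447/14]
→ [74, 121, 103]

query (3,3) [L1,L2] — begin 0,0,0
after L1 α=1/3: [206/3, 81, 6]
after L2 α=2/7: [1636/21, 785/7, 328/7]
= [78, 112, 47]

(1,3) stack=L1,L2,L3,L4; from [0,0,0]:
+L1 (α=1/2) → [30, 233/2, 23]
+L2 (α=4/5) → [1034/5, 1233/10, 51]
+L3 (α=1/2) → [1979/10, 2523/20, 94]
+L4 (α=1/2) → [3099/20, 7543/40, 97]
rounded: [155, 189, 97]
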